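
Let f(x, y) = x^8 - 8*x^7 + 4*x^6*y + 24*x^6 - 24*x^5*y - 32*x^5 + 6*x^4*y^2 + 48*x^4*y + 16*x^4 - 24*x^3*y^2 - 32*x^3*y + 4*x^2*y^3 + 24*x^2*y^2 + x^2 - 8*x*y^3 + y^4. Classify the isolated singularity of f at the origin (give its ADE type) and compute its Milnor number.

Type A_{3}, Milnor number mu = 3.

The Hessian of f at 0 is [[2, 0], [0, 0]] with rank 1, so corank 1. A Groebner basis of the Jacobian ideal J(f) in C{x,y} is {y^3, x}; counting standard monomials gives mu = 3. Corank 1: A-series; mu = 3 gives A_3.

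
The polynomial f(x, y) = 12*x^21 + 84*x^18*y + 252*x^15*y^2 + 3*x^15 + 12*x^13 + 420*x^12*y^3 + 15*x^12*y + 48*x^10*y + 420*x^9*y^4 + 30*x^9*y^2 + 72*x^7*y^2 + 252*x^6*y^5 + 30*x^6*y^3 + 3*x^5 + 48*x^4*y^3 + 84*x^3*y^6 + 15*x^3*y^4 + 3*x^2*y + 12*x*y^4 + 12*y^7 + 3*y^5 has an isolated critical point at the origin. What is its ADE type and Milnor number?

Type D_{6}, Milnor number mu = 6.

The Hessian of f at 0 has rank 0. Corank 2; j^3 = 3*x^2*y has shape L^2 M (L != M), so D-series; mu = 6 gives D_6.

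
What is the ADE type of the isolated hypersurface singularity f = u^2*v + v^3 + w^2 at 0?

The Hessian of f at 0 is [[0, 0, 0], [0, 0, 0], [0, 0, 2]] with rank 1, so corank 2. A Groebner basis of the Jacobian ideal J(f) in C{u,v,w} is {v^3, u^2 + 3*v^2, u*v, w}; counting standard monomials gives mu = 4. Corank 2; j^3 = v*(u^2 + v^2) splits into three distinct lines over C (the quadratic factor has nonzero discriminant), so D_4.

D_{4}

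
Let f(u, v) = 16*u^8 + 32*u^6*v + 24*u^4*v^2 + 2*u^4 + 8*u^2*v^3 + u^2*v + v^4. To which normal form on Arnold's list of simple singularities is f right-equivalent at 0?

D_5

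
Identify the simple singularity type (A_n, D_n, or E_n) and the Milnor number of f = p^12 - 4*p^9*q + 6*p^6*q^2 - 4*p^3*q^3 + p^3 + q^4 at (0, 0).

Type E_6, Milnor number mu = 6.

The Hessian of f at 0 is [[0, 0], [0, 0]] with rank 0, so corank 2. A Groebner basis of the Jacobian ideal J(f) in C{p,q} is {q^3, p^2}; counting standard monomials gives mu = 6. Corank 2; j^3 = p^3 is a perfect cube, so E-series; the 4-jet and mu = 6 give E_6.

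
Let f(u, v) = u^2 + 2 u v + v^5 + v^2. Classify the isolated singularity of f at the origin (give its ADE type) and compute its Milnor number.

The Hessian of f at 0 has rank 1. Corank 1: A-series; mu = 4 gives A_4.

Type A4, Milnor number mu = 4.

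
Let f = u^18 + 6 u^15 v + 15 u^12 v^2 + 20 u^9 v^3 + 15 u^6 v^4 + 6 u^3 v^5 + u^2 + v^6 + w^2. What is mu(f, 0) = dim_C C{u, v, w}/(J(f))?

5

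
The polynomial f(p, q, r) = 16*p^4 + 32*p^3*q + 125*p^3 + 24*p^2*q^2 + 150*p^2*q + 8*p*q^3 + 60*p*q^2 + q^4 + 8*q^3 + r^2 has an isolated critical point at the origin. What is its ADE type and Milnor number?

The Hessian of f at 0 is [[0, 0, 0], [0, 0, 0], [0, 0, 2]] with rank 1, so corank 2. A Groebner basis of the Jacobian ideal J(f) in C{p,q,r} is {q^4, p*q^2 + 13*q^3/30, p^2 + 4*p*q/5 + 4*q^2/25, r}; counting standard monomials gives mu = 6. Corank 2; j^3 = (5*p + 2*q)^3 is a perfect cube, so E-series; the 4-jet and mu = 6 give E_6.

Type E_6, Milnor number mu = 6.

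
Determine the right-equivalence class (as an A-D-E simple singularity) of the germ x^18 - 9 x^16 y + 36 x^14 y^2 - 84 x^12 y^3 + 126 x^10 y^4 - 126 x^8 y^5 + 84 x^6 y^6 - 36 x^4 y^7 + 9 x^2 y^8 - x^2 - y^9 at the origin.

A_{8}

The Hessian of f at 0 has rank 1. Corank 1: A-series; mu = 8 gives A_8.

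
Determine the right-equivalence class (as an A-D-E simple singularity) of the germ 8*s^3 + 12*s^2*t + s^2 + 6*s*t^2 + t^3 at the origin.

The Hessian of f at 0 is [[2, 0], [0, 0]] with rank 1, so corank 1. A Groebner basis of the Jacobian ideal J(f) in C{s,t} is {t^2, s}; counting standard monomials gives mu = 2. Corank 1: A-series; mu = 2 gives A_2.

A2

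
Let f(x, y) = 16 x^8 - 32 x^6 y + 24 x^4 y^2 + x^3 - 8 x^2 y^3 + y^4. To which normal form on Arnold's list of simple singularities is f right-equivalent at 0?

The Hessian of f at 0 has rank 0. Corank 2; j^3 = x^3 is a perfect cube, so E-series; the 4-jet and mu = 6 give E_6.

E_6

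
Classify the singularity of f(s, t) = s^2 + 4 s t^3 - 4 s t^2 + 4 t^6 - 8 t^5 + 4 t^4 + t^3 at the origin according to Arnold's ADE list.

A_{2}

The Hessian of f at 0 has rank 1. Corank 1: A-series; mu = 2 gives A_2.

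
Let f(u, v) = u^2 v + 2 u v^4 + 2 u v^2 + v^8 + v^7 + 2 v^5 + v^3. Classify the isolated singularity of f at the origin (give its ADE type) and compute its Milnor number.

Type D_9, Milnor number mu = 9.

The Hessian of f at 0 is [[0, 0], [0, 0]] with rank 0, so corank 2. A Groebner basis of the Jacobian ideal J(f) in C{u,v} is {u^2*v^2 - 16*u^2*v - 2*u^2 - 32*u*v^2 - 3*u*v - 16*v^3 - v^2, 8*u^2*v + u^2 + u*v^3 + 16*u*v^2 + u*v + 8*v^3, u*v + v^4 + v^2, u^3 + 3*u^2*v + 3*u*v^2 + v^3}; counting standard monomials gives mu = 9. Corank 2; j^3 = v*(u + v)^2 has shape L^2 M (L != M), so D-series; mu = 9 gives D_9.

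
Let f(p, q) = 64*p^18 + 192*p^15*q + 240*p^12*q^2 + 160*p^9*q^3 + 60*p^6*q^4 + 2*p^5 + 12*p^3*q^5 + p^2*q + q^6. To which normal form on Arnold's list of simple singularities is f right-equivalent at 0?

D_{7}

The Hessian of f at 0 is [[0, 0], [0, 0]] with rank 0, so corank 2. A Groebner basis of the Jacobian ideal J(f) in C{p,q} is {p^2/6 + q^5, p^3, p*q}; counting standard monomials gives mu = 7. Corank 2; j^3 = p^2*q has shape L^2 M (L != M), so D-series; mu = 7 gives D_7.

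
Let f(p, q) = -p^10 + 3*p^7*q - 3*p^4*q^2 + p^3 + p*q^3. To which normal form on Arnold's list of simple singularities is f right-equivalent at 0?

E_{7}

The Hessian of f at 0 has rank 0. Corank 2; j^3 = p^3 is a perfect cube, so E-series; the 4-jet and mu = 7 give E_7.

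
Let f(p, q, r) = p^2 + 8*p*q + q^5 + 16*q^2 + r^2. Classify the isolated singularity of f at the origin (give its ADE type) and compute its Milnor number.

Type A4, Milnor number mu = 4.

The Hessian of f at 0 has rank 2. Corank 1: A-series; mu = 4 gives A_4.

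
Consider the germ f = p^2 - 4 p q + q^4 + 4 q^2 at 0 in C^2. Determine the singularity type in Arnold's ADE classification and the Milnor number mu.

Type A_{3}, Milnor number mu = 3.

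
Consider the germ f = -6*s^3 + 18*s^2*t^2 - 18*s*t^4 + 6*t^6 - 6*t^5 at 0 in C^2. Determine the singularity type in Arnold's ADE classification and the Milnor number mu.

Type E_{8}, Milnor number mu = 8.

The Hessian of f at 0 has rank 0. Corank 2; j^3 = -6*s^3 is a perfect cube, so E-series; the 5-jet and mu = 8 give E_8.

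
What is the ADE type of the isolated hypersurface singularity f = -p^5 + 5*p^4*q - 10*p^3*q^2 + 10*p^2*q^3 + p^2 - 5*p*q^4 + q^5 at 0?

The Hessian of f at 0 has rank 1. Corank 1: A-series; mu = 4 gives A_4.

A4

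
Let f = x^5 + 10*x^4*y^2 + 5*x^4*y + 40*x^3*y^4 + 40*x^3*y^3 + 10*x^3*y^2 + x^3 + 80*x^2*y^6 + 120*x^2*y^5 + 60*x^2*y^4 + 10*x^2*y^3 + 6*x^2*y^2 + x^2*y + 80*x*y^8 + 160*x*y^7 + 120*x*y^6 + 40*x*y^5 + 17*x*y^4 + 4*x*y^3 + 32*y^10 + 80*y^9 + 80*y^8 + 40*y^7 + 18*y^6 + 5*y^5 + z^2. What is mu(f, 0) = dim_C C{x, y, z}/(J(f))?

6

The Hessian of f at 0 is [[0, 0, 0], [0, 0, 0], [0, 0, 2]] with rank 1, so corank 2. A Groebner basis of the Jacobian ideal J(f) in C{x,y,z} is {x^3, x^2*y, -2*x^2 + x*y^2, 5*x^2/2 + x*y/2 + y^3, z}; counting standard monomials gives mu = 6. Corank 2; j^3 = x^2*(x + y) has shape L^2 M (L != M), so D-series; mu = 6 gives D_6.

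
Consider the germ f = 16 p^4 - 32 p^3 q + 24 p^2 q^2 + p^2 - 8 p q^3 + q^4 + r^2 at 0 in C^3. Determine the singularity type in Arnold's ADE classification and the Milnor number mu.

The Hessian of f at 0 has rank 2. Corank 1: A-series; mu = 3 gives A_3.

Type A_{3}, Milnor number mu = 3.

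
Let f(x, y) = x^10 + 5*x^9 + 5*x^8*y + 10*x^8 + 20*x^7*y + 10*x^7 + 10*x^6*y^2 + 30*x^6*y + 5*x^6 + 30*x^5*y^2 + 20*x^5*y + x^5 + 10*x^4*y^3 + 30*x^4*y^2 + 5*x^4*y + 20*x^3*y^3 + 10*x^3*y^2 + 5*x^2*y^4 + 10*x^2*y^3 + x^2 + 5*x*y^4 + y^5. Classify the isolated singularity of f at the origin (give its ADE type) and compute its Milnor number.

The Hessian of f at 0 has rank 1. Corank 1: A-series; mu = 4 gives A_4.

Type A_{4}, Milnor number mu = 4.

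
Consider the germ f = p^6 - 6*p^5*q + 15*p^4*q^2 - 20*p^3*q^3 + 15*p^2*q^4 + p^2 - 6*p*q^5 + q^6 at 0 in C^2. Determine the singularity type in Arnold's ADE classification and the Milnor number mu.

The Hessian of f at 0 is [[2, 0], [0, 0]] with rank 1, so corank 1. A Groebner basis of the Jacobian ideal J(f) in C{p,q} is {q^5, p}; counting standard monomials gives mu = 5. Corank 1: A-series; mu = 5 gives A_5.

Type A_5, Milnor number mu = 5.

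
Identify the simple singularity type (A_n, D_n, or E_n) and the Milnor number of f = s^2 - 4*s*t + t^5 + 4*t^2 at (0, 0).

The Hessian of f at 0 has rank 1. Corank 1: A-series; mu = 4 gives A_4.

Type A_4, Milnor number mu = 4.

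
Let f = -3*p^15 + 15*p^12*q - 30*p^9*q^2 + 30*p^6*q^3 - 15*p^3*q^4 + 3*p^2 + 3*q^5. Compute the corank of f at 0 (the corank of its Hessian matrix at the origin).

1

The Hessian at 0 is [[6, 0], [0, 0]] of rank 1; hence corank 1.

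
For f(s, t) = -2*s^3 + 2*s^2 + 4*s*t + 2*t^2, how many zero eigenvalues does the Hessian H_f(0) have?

1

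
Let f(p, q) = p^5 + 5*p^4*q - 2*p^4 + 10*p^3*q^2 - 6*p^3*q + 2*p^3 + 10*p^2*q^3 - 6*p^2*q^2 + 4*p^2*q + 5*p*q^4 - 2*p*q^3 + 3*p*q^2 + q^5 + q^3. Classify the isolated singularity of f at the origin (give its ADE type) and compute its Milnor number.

The Hessian of f at 0 has rank 0. Corank 2; j^3 = (p + q)*(2*p^2 + 2*p*q + q^2) splits into three distinct lines over C (the quadratic factor has nonzero discriminant), so D_4.

Type D_4, Milnor number mu = 4.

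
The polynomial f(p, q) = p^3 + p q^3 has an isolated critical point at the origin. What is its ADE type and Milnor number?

Type E_{7}, Milnor number mu = 7.

The Hessian of f at 0 is [[0, 0], [0, 0]] with rank 0, so corank 2. A Groebner basis of the Jacobian ideal J(f) in C{p,q} is {p^3, p*q^2, 3*p^2 + q^3}; counting standard monomials gives mu = 7. Corank 2; j^3 = p^3 is a perfect cube, so E-series; the 4-jet and mu = 7 give E_7.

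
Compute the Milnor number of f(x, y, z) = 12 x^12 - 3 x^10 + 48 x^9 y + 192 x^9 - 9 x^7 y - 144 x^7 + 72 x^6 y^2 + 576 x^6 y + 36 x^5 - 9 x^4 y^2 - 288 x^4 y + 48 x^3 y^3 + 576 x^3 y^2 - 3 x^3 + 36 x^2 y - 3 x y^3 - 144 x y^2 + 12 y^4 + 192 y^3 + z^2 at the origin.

7

The Hessian of f at 0 has rank 1. Corank 2; j^3 = -3*(x - 4*y)^3 is a perfect cube, so E-series; the 4-jet and mu = 7 give E_7.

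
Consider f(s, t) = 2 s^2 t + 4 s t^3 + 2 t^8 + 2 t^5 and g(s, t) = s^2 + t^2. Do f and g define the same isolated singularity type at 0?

No.

The Hessian of f at 0 has rank 0. Corank 2; j^3 = 2*s^2*t has shape L^2 M (L != M), so D-series; mu = 9 gives D_9. The Hessian of g at 0 has rank 2. Corank 0: nondegenerate Morse point, so A_1. f is D_9 but g is A_1, hence not right-equivalent.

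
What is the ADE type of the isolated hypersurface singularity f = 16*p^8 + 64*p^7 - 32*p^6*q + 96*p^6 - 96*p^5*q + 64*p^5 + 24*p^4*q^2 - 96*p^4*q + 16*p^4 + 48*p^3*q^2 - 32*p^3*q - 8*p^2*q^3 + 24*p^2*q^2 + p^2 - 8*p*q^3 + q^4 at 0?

A_{3}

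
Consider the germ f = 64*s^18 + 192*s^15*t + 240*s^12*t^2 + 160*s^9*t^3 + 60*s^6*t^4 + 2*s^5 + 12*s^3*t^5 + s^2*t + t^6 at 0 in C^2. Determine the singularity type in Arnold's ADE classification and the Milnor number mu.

The Hessian of f at 0 has rank 0. Corank 2; j^3 = s^2*t has shape L^2 M (L != M), so D-series; mu = 7 gives D_7.

Type D_7, Milnor number mu = 7.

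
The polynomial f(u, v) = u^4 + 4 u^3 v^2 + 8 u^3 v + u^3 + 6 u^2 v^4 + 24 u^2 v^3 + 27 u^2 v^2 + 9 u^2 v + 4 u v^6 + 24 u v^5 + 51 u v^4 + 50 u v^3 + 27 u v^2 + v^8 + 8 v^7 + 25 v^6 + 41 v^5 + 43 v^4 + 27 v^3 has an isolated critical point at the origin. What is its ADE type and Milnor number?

Type E_6, Milnor number mu = 6.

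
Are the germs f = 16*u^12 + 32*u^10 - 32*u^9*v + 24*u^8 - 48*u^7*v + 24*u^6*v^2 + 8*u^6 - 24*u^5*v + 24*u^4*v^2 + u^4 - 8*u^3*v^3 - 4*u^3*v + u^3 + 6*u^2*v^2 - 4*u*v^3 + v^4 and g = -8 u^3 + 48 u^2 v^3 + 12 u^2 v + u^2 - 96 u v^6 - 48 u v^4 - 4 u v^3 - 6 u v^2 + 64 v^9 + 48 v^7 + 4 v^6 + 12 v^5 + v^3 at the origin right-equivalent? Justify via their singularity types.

No.

The Hessian of f at 0 is [[0, 0], [0, 0]] with rank 0, so corank 2. A Groebner basis of the Jacobian ideal J(f) in C{u,v} is {v^4, u*v^2 - v^3/3, u^2}; counting standard monomials gives mu = 6. Corank 2; j^3 = u^3 is a perfect cube, so E-series; the 4-jet and mu = 6 give E_6. The Hessian of g at 0 is [[2, 0], [0, 0]] with rank 1, so corank 1. A Groebner basis of the Jacobian ideal J(g) in C{u,v} is {v^2, u}; counting standard monomials gives mu = 2. Corank 1: A-series; mu = 2 gives A_2. f is E_6 but g is A_2, hence not right-equivalent.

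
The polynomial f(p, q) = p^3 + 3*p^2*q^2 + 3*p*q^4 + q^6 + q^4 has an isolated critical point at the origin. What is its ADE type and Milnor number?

The Hessian of f at 0 has rank 0. Corank 2; j^3 = p^3 is a perfect cube, so E-series; the 4-jet and mu = 6 give E_6.

Type E_{6}, Milnor number mu = 6.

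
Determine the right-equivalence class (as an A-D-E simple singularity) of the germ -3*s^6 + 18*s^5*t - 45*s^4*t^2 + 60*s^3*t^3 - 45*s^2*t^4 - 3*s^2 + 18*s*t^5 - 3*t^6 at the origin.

A5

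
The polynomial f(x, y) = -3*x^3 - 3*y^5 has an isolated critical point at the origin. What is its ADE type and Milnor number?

The Hessian of f at 0 is [[0, 0], [0, 0]] with rank 0, so corank 2. A Groebner basis of the Jacobian ideal J(f) in C{x,y} is {y^4, x^2}; counting standard monomials gives mu = 8. Corank 2; j^3 = -3*x^3 is a perfect cube, so E-series; the 5-jet and mu = 8 give E_8.

Type E8, Milnor number mu = 8.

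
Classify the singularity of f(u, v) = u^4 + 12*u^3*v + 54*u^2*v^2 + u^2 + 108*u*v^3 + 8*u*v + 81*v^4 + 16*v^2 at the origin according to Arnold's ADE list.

A_{3}

The Hessian of f at 0 has rank 1. Corank 1: A-series; mu = 3 gives A_3.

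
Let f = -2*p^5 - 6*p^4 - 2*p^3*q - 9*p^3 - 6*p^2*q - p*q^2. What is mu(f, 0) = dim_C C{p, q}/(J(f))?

6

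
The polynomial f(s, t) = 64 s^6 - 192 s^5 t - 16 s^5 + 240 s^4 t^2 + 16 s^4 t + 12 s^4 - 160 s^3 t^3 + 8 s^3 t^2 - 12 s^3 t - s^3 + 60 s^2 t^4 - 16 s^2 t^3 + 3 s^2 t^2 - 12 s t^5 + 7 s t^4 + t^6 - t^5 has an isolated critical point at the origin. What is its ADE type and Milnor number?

Type E8, Milnor number mu = 8.

The Hessian of f at 0 has rank 0. Corank 2; j^3 = -s^3 is a perfect cube, so E-series; the 5-jet and mu = 8 give E_8.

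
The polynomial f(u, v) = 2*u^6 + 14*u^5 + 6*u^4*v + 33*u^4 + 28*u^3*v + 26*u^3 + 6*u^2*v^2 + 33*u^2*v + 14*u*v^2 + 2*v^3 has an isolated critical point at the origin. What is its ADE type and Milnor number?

The Hessian of f at 0 has rank 0. Corank 2; j^3 = (2*u + v)*(13*u^2 + 10*u*v + 2*v^2) splits into three distinct lines over C (the quadratic factor has nonzero discriminant), so D_4.

Type D_4, Milnor number mu = 4.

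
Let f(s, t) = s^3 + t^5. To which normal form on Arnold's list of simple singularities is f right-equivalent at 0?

E8

The Hessian of f at 0 has rank 0. Corank 2; j^3 = s^3 is a perfect cube, so E-series; the 5-jet and mu = 8 give E_8.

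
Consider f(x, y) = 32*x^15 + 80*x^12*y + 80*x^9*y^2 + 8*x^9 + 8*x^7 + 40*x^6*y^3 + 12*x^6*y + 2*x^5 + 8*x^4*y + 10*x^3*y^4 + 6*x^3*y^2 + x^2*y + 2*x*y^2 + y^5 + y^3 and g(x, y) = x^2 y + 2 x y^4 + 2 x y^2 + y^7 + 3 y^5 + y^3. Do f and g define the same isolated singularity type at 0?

Yes.

The Hessian of f at 0 is [[0, 0], [0, 0]] with rank 0, so corank 2. A Groebner basis of the Jacobian ideal J(f) in C{x,y} is {-x*y/2 + y^4 - y^2/2, x*y^2 + y^3, x^2 + 9*x*y/2 + 7*y^2/2}; counting standard monomials gives mu = 6. Corank 2; j^3 = y*(x + y)^2 has shape L^2 M (L != M), so D-series; mu = 6 gives D_6. The Hessian of g at 0 is [[0, 0], [0, 0]] with rank 0, so corank 2. A Groebner basis of the Jacobian ideal J(g) in C{x,y} is {x*y + y^4 + y^2, x*y^2 + y^3, x^2 - 3*x*y - 4*y^2}; counting standard monomials gives mu = 6. Corank 2; j^3 = y*(x + y)^2 has shape L^2 M (L != M), so D-series; mu = 6 gives D_6. Both have type D_6, hence right-equivalent.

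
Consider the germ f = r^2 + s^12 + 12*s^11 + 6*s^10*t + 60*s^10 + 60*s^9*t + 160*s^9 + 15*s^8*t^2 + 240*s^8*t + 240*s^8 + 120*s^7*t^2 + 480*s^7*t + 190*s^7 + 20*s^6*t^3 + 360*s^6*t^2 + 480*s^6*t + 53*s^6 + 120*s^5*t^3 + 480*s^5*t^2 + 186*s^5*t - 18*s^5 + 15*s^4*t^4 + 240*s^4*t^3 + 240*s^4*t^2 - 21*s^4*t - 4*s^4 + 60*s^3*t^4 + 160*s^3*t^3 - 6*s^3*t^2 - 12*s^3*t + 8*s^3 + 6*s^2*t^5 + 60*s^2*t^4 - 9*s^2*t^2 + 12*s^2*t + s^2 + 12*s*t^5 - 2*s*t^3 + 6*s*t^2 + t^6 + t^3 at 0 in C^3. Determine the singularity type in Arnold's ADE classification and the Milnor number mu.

Type A_2, Milnor number mu = 2.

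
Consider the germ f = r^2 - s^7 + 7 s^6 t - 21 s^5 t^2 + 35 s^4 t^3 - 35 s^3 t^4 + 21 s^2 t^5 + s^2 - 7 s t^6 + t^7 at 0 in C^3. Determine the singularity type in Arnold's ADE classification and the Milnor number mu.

The Hessian of f at 0 is [[2, 0, 0], [0, 0, 0], [0, 0, 2]] with rank 2, so corank 1. A Groebner basis of the Jacobian ideal J(f) in C{s,t,r} is {t^6, s, r}; counting standard monomials gives mu = 6. Corank 1: A-series; mu = 6 gives A_6.

Type A_{6}, Milnor number mu = 6.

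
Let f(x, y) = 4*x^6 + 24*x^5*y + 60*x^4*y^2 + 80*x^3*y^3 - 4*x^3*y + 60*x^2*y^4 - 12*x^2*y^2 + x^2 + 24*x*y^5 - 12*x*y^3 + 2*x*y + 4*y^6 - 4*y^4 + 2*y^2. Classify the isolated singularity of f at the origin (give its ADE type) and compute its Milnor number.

Type A1, Milnor number mu = 1.

The Hessian of f at 0 has rank 2. Corank 0: nondegenerate Morse point, so A_1.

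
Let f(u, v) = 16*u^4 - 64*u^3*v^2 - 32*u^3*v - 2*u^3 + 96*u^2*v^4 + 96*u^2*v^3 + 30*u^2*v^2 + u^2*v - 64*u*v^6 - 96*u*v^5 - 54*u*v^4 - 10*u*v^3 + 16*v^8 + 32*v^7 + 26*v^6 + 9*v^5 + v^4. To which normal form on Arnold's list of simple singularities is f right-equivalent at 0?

D5

The Hessian of f at 0 is [[0, 0], [0, 0]] with rank 0, so corank 2. A Groebner basis of the Jacobian ideal J(f) in C{u,v} is {u*v^2, u*v/7 + v^3, u^2 - 4*u*v/7}; counting standard monomials gives mu = 5. Corank 2; j^3 = -u^2*(2*u - v) has shape L^2 M (L != M), so D-series; mu = 5 gives D_5.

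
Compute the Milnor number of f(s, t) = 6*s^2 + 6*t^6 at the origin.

5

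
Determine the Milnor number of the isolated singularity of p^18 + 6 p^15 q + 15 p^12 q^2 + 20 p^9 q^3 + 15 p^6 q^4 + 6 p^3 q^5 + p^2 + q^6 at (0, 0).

5

The Hessian of f at 0 is [[2, 0], [0, 0]] with rank 1, so corank 1. A Groebner basis of the Jacobian ideal J(f) in C{p,q} is {q^5, p}; counting standard monomials gives mu = 5. Corank 1: A-series; mu = 5 gives A_5.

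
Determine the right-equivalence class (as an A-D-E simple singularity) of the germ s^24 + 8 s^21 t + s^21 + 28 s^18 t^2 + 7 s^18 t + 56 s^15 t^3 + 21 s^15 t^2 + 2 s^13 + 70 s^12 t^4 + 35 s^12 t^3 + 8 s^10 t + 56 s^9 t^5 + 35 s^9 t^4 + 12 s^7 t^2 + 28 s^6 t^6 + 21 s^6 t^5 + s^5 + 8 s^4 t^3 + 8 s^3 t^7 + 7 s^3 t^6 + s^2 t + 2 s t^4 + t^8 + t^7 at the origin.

D_{9}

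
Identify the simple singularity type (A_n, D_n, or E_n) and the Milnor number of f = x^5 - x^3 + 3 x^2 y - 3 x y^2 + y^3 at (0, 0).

Type E_8, Milnor number mu = 8.

The Hessian of f at 0 has rank 0. Corank 2; j^3 = -(x - y)^3 is a perfect cube, so E-series; the 5-jet and mu = 8 give E_8.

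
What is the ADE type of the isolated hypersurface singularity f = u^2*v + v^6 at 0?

D7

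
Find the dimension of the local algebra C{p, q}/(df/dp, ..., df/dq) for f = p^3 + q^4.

6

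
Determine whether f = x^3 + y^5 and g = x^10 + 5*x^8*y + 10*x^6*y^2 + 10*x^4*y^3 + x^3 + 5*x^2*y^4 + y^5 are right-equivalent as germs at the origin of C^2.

Yes.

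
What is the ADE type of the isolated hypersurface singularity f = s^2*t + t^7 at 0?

The Hessian of f at 0 is [[0, 0], [0, 0]] with rank 0, so corank 2. A Groebner basis of the Jacobian ideal J(f) in C{s,t} is {s^2/7 + t^6, s^3, s*t}; counting standard monomials gives mu = 8. Corank 2; j^3 = s^2*t has shape L^2 M (L != M), so D-series; mu = 8 gives D_8.

D_8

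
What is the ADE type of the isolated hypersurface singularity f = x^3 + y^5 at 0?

E_8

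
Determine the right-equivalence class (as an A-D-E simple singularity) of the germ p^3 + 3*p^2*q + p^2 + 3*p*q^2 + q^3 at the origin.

A_2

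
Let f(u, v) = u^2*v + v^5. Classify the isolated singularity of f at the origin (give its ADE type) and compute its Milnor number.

Type D6, Milnor number mu = 6.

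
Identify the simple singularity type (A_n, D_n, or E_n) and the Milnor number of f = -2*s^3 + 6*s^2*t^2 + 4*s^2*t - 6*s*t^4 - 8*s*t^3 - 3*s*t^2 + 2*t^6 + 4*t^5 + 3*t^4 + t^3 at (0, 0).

The Hessian of f at 0 has rank 0. Corank 2; j^3 = -(s - t)*(2*s^2 - 2*s*t + t^2) splits into three distinct lines over C (the quadratic factor has nonzero discriminant), so D_4.

Type D_4, Milnor number mu = 4.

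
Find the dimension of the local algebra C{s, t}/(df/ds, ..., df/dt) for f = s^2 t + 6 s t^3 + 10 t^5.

6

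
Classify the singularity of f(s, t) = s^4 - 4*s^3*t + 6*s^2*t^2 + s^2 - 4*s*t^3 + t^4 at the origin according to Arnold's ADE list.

A_3

The Hessian of f at 0 has rank 1. Corank 1: A-series; mu = 3 gives A_3.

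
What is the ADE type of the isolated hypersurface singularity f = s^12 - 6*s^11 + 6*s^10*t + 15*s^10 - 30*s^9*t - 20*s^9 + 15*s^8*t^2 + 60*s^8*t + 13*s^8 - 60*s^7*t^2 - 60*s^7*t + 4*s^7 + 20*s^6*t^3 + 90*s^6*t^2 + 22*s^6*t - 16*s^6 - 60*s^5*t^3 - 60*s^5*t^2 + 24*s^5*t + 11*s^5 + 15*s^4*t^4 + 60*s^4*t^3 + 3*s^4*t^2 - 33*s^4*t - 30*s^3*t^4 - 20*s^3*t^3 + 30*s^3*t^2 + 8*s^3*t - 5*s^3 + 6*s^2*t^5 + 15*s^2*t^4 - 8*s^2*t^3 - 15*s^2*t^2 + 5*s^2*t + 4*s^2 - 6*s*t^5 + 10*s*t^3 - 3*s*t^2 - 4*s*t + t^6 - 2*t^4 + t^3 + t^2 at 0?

The Hessian of f at 0 has rank 1. Corank 1: A-series; mu = 2 gives A_2.

A_{2}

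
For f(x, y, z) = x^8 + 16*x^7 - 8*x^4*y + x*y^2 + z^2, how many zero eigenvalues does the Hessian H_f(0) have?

2

The Hessian at 0 is [[0, 0, 0], [0, 0, 0], [0, 0, 2]] of rank 1; hence corank 2.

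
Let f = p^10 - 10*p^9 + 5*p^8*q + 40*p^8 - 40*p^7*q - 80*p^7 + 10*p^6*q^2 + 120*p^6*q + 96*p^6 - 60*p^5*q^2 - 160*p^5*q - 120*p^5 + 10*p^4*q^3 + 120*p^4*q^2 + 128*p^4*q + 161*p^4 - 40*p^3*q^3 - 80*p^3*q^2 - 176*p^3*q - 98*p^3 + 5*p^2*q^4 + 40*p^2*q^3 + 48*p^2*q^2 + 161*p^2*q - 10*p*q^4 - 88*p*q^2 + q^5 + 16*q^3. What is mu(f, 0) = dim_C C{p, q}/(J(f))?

6

The Hessian of f at 0 has rank 0. Corank 2; j^3 = -(2*p - q)*(7*p - 4*q)^2 has shape L^2 M (L != M), so D-series; mu = 6 gives D_6.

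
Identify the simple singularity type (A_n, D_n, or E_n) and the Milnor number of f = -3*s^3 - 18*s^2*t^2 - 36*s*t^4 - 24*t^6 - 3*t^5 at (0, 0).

Type E_{8}, Milnor number mu = 8.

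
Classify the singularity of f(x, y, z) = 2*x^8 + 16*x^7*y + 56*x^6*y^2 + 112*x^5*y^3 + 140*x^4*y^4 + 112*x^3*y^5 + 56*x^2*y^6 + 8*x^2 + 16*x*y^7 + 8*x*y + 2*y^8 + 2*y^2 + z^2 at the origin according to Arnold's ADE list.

The Hessian of f at 0 is [[16, 8, 0], [8, 4, 0], [0, 0, 2]] with rank 2, so corank 1. A Groebner basis of the Jacobian ideal J(f) in C{x,y,z} is {y^7, x + y/2, z}; counting standard monomials gives mu = 7. Corank 1: A-series; mu = 7 gives A_7.

A7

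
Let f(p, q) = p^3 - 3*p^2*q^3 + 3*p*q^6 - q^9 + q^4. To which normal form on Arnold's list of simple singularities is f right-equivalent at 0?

E_{6}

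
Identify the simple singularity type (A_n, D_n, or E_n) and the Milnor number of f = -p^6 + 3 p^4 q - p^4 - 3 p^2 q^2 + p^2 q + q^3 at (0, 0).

The Hessian of f at 0 has rank 0. Corank 2; j^3 = q*(p^2 + q^2) splits into three distinct lines over C (the quadratic factor has nonzero discriminant), so D_4.

Type D4, Milnor number mu = 4.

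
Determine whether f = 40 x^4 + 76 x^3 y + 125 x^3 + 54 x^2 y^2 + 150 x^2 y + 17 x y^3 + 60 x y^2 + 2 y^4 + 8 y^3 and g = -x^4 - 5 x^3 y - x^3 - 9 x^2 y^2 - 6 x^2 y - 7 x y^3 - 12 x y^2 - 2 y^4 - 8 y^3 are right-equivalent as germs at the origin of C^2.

Yes.

The Hessian of f at 0 is [[0, 0], [0, 0]] with rank 0, so corank 2. A Groebner basis of the Jacobian ideal J(f) in C{x,y} is {1171875*x^2/4 + 234375*x*y + y^4 + 125*y^3/4 + 46875*y^2, x^3 + 675*x^2/2 + 270*x*y + y^3/10 + 54*y^2, x^2*y - 2125*x^2/4 - 425*x*y - 13*y^3/60 - 85*y^2, 625*x^2 + x*y^2 + 500*x*y + 7*y^3/15 + 100*y^2}; counting standard monomials gives mu = 7. Corank 2; j^3 = (5*x + 2*y)^3 is a perfect cube, so E-series; the 4-jet and mu = 7 give E_7. The Hessian of g at 0 is [[0, 0], [0, 0]] with rank 0, so corank 2. A Groebner basis of the Jacobian ideal J(g) in C{x,y} is {3*x^2 + 12*x*y + y^4 - y^3 + 12*y^2, x^3 + 18*x^2 + 72*x*y + 2*y^3 + 72*y^2, x^2*y - 7*x^2 - 28*x*y - 5*y^3/3 - 28*y^2, 2*x^2 + x*y^2 + 8*x*y + 4*y^3/3 + 8*y^2}; counting standard monomials gives mu = 7. Corank 2; j^3 = -(x + 2*y)^3 is a perfect cube, so E-series; the 4-jet and mu = 7 give E_7. Both have type E_7, hence right-equivalent.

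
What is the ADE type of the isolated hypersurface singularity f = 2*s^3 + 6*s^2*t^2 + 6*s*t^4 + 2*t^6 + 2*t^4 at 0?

The Hessian of f at 0 is [[0, 0], [0, 0]] with rank 0, so corank 2. A Groebner basis of the Jacobian ideal J(f) in C{s,t} is {s^3, s^2*t, s^2/2 + s*t^2, t^3}; counting standard monomials gives mu = 6. Corank 2; j^3 = 2*s^3 is a perfect cube, so E-series; the 4-jet and mu = 6 give E_6.

E_{6}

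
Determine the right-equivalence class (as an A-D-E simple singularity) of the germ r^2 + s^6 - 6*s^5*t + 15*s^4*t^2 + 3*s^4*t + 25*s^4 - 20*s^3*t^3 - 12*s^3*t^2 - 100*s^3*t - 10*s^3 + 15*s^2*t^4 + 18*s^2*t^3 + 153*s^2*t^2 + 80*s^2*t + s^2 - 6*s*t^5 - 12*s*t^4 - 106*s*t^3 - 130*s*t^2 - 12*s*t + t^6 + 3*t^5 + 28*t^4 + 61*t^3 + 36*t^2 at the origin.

The Hessian of f at 0 has rank 2. Corank 1: A-series; mu = 2 gives A_2.

A_2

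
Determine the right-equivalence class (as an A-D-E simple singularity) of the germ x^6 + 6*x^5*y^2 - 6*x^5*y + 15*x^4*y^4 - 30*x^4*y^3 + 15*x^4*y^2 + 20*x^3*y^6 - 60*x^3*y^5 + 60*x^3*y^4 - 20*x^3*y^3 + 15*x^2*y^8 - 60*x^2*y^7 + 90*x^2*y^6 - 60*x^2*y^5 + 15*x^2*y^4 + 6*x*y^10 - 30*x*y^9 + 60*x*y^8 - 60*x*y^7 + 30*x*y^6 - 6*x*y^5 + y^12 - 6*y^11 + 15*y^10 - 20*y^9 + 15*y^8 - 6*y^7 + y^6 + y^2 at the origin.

The Hessian of f at 0 has rank 1. Corank 1: A-series; mu = 5 gives A_5.

A_5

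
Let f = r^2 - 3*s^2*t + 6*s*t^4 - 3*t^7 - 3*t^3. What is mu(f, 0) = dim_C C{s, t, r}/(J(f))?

4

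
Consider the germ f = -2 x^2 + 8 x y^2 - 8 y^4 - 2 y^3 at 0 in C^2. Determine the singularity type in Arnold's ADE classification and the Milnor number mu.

Type A_2, Milnor number mu = 2.

The Hessian of f at 0 has rank 1. Corank 1: A-series; mu = 2 gives A_2.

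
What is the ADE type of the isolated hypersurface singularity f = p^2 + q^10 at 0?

The Hessian of f at 0 has rank 1. Corank 1: A-series; mu = 9 gives A_9.

A_{9}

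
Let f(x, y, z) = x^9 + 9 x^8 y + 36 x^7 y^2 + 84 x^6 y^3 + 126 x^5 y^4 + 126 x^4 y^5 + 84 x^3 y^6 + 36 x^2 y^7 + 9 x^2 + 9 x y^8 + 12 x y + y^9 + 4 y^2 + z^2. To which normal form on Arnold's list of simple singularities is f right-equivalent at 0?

A_{8}

The Hessian of f at 0 is [[18, 12, 0], [12, 8, 0], [0, 0, 2]] with rank 2, so corank 1. A Groebner basis of the Jacobian ideal J(f) in C{x,y,z} is {y^8, x + 2*y/3, z}; counting standard monomials gives mu = 8. Corank 1: A-series; mu = 8 gives A_8.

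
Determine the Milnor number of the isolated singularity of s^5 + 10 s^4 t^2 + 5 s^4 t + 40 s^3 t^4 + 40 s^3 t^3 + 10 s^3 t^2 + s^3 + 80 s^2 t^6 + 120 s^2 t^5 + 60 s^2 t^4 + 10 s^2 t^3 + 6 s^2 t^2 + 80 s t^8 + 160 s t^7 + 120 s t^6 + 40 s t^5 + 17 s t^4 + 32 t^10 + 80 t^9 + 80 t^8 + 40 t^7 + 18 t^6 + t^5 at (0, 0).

8

The Hessian of f at 0 has rank 0. Corank 2; j^3 = s^3 is a perfect cube, so E-series; the 5-jet and mu = 8 give E_8.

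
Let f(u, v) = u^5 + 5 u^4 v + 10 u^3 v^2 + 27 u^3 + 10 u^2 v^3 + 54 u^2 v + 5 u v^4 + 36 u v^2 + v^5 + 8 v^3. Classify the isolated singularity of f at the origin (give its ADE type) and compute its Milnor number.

The Hessian of f at 0 is [[0, 0], [0, 0]] with rank 0, so corank 2. A Groebner basis of the Jacobian ideal J(f) in C{u,v} is {v^5, u*v^3 + 3*v^4/4, u^2 + 4*u*v/3 + 4*v^2/9}; counting standard monomials gives mu = 8. Corank 2; j^3 = (3*u + 2*v)^3 is a perfect cube, so E-series; the 5-jet and mu = 8 give E_8.

Type E_{8}, Milnor number mu = 8.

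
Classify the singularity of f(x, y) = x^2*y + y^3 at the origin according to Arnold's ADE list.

D_{4}

The Hessian of f at 0 has rank 0. Corank 2; j^3 = y*(x^2 + y^2) splits into three distinct lines over C (the quadratic factor has nonzero discriminant), so D_4.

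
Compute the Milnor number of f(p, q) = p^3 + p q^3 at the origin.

7

The Hessian of f at 0 has rank 0. Corank 2; j^3 = p^3 is a perfect cube, so E-series; the 4-jet and mu = 7 give E_7.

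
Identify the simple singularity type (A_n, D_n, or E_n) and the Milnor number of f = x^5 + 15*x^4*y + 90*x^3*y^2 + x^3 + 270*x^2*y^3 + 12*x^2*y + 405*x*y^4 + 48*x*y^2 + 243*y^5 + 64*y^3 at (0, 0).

Type E_8, Milnor number mu = 8.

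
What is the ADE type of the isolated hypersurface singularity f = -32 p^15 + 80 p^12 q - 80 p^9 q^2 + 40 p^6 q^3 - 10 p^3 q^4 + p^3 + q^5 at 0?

The Hessian of f at 0 has rank 0. Corank 2; j^3 = p^3 is a perfect cube, so E-series; the 5-jet and mu = 8 give E_8.

E8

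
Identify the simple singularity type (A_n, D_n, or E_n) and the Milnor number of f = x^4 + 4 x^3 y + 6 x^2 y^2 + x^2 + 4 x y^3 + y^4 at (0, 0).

The Hessian of f at 0 is [[2, 0], [0, 0]] with rank 1, so corank 1. A Groebner basis of the Jacobian ideal J(f) in C{x,y} is {y^3, x}; counting standard monomials gives mu = 3. Corank 1: A-series; mu = 3 gives A_3.

Type A_3, Milnor number mu = 3.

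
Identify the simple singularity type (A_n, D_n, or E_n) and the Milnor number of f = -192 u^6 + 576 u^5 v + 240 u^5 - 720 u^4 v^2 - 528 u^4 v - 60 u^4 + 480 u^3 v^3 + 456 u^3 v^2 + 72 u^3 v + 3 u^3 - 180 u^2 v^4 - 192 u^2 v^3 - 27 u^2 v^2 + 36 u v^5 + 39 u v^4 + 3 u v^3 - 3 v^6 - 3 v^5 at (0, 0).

Type E7, Milnor number mu = 7.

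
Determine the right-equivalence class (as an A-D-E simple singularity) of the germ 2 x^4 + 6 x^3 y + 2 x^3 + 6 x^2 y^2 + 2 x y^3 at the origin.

The Hessian of f at 0 is [[0, 0], [0, 0]] with rank 0, so corank 2. A Groebner basis of the Jacobian ideal J(f) in C{x,y} is {3*x^2 + y^4 + y^3, x^3, x^2*y - x^2 - y^3/3, 2*x^2 + x*y^2 + 2*y^3/3}; counting standard monomials gives mu = 7. Corank 2; j^3 = 2*x^3 is a perfect cube, so E-series; the 4-jet and mu = 7 give E_7.

E_7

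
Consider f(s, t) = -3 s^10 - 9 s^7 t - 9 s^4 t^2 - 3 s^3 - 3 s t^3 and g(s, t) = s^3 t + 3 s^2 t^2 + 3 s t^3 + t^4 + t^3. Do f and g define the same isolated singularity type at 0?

The Hessian of f at 0 has rank 0. Corank 2; j^3 = -3*s^3 is a perfect cube, so E-series; the 4-jet and mu = 7 give E_7. The Hessian of g at 0 has rank 0. Corank 2; j^3 = t^3 is a perfect cube, so E-series; the 4-jet and mu = 7 give E_7. Both have type E_7, hence right-equivalent.

Yes.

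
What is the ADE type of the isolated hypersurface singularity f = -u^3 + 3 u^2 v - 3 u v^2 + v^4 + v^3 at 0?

E_{6}

The Hessian of f at 0 is [[0, 0], [0, 0]] with rank 0, so corank 2. A Groebner basis of the Jacobian ideal J(f) in C{u,v} is {v^3, u^2 - 2*u*v + v^2}; counting standard monomials gives mu = 6. Corank 2; j^3 = -(u - v)^3 is a perfect cube, so E-series; the 4-jet and mu = 6 give E_6.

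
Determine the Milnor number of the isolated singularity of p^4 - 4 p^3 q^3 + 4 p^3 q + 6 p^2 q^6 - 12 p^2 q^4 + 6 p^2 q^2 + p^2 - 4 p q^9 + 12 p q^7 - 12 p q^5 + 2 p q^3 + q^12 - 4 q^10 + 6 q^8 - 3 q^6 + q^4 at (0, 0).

The Hessian of f at 0 is [[2, 0], [0, 0]] with rank 1, so corank 1. A Groebner basis of the Jacobian ideal J(f) in C{p,q} is {q^3, p}; counting standard monomials gives mu = 3. Corank 1: A-series; mu = 3 gives A_3.

3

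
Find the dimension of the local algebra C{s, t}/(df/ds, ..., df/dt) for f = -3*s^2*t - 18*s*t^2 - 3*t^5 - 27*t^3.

6

The Hessian of f at 0 has rank 0. Corank 2; j^3 = -3*t*(s + 3*t)^2 has shape L^2 M (L != M), so D-series; mu = 6 gives D_6.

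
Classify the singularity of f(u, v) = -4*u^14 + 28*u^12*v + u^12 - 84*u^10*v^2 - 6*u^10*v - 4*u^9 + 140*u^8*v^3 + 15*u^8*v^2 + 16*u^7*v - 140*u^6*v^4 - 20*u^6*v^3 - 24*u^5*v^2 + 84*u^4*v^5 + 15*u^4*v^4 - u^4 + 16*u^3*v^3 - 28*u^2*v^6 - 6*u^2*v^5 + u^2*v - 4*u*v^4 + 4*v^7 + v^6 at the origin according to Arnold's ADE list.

D_{7}

The Hessian of f at 0 has rank 0. Corank 2; j^3 = u^2*v has shape L^2 M (L != M), so D-series; mu = 7 gives D_7.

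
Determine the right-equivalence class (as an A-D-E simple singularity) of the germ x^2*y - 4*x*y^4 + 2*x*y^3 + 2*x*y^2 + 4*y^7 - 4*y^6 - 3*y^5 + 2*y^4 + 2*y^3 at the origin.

D_{4}

The Hessian of f at 0 has rank 0. Corank 2; j^3 = y*(x^2 + 2*x*y + 2*y^2) splits into three distinct lines over C (the quadratic factor has nonzero discriminant), so D_4.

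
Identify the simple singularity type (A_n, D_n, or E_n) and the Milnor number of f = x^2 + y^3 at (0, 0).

The Hessian of f at 0 is [[2, 0], [0, 0]] with rank 1, so corank 1. A Groebner basis of the Jacobian ideal J(f) in C{x,y} is {y^2, x}; counting standard monomials gives mu = 2. Corank 1: A-series; mu = 2 gives A_2.

Type A_2, Milnor number mu = 2.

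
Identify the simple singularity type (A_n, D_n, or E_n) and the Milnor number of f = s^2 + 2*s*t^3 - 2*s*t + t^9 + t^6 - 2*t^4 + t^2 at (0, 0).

The Hessian of f at 0 is [[2, -2], [-2, 2]] with rank 1, so corank 1. A Groebner basis of the Jacobian ideal J(f) in C{s,t} is {s^2*t^2 + 2*s^2 - 3*s*t + t^2, s^3 - 3*s^2*t + 3*s*t^2 + s - t, s + t^3 - t}; counting standard monomials gives mu = 8. Corank 1: A-series; mu = 8 gives A_8.

Type A_{8}, Milnor number mu = 8.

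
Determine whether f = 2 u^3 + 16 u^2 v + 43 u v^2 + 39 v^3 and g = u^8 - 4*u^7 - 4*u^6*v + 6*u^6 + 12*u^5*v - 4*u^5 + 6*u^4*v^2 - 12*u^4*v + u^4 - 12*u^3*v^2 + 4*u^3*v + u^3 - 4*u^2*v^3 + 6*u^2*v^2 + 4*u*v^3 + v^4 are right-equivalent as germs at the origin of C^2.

No.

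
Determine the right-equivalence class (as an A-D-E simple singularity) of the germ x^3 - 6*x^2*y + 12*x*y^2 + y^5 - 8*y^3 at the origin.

E8

The Hessian of f at 0 has rank 0. Corank 2; j^3 = (x - 2*y)^3 is a perfect cube, so E-series; the 5-jet and mu = 8 give E_8.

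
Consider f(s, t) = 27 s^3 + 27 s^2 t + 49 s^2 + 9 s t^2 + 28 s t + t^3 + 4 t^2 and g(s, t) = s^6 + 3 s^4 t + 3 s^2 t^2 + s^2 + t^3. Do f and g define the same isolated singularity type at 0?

The Hessian of f at 0 is [[98, 28], [28, 8]] with rank 1, so corank 1. A Groebner basis of the Jacobian ideal J(f) in C{s,t} is {t^2, s + 2*t/7}; counting standard monomials gives mu = 2. Corank 1: A-series; mu = 2 gives A_2. The Hessian of g at 0 is [[2, 0], [0, 0]] with rank 1, so corank 1. A Groebner basis of the Jacobian ideal J(g) in C{s,t} is {t^2, s}; counting standard monomials gives mu = 2. Corank 1: A-series; mu = 2 gives A_2. Both have type A_2, hence right-equivalent.

Yes.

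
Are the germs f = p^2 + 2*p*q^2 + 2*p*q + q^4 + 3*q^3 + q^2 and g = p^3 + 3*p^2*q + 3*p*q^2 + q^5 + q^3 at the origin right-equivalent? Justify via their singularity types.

No.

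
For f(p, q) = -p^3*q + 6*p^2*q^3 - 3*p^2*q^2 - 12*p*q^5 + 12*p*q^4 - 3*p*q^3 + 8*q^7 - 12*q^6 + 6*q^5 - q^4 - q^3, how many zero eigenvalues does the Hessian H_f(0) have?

2

Hessian at 0 has rank 0.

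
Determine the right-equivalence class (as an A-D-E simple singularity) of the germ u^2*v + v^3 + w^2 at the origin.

D4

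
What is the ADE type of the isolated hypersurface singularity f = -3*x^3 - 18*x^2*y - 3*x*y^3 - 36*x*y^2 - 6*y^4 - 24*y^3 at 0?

E_{7}

The Hessian of f at 0 has rank 0. Corank 2; j^3 = -3*(x + 2*y)^3 is a perfect cube, so E-series; the 4-jet and mu = 7 give E_7.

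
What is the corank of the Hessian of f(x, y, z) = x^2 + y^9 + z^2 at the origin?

1

The Hessian at 0 is [[2, 0, 0], [0, 0, 0], [0, 0, 2]] of rank 2; hence corank 1.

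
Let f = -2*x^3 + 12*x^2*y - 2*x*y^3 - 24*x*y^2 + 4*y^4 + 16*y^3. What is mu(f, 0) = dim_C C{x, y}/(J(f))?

7

The Hessian of f at 0 has rank 0. Corank 2; j^3 = -2*(x - 2*y)^3 is a perfect cube, so E-series; the 4-jet and mu = 7 give E_7.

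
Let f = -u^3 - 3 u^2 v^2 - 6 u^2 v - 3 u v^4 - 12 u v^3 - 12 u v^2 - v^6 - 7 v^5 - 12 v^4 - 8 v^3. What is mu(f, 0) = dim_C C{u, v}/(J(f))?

8

The Hessian of f at 0 is [[0, 0], [0, 0]] with rank 0, so corank 2. A Groebner basis of the Jacobian ideal J(f) in C{u,v} is {v^4, u^3 + 6*u^2*v - 6*u^2 - 24*u*v - 16*v^3 - 24*v^2, u^2/2 + u*v^2 + 2*u*v + 2*v^3 + 2*v^2}; counting standard monomials gives mu = 8. Corank 2; j^3 = -(u + 2*v)^3 is a perfect cube, so E-series; the 5-jet and mu = 8 give E_8.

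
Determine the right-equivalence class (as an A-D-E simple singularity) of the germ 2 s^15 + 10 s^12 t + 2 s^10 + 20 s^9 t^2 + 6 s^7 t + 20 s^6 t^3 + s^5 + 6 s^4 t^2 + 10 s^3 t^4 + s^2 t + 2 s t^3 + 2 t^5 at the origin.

The Hessian of f at 0 has rank 0. Corank 2; j^3 = s^2*t has shape L^2 M (L != M), so D-series; mu = 6 gives D_6.

D6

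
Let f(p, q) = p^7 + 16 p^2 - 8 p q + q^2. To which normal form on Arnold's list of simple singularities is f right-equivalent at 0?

A_6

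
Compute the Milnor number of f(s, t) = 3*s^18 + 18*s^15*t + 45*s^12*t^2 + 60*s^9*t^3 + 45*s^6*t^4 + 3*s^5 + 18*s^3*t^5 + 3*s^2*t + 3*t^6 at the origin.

7

The Hessian of f at 0 is [[0, 0], [0, 0]] with rank 0, so corank 2. A Groebner basis of the Jacobian ideal J(f) in C{s,t} is {s^2/6 + t^5, s^3, s*t}; counting standard monomials gives mu = 7. Corank 2; j^3 = 3*s^2*t has shape L^2 M (L != M), so D-series; mu = 7 gives D_7.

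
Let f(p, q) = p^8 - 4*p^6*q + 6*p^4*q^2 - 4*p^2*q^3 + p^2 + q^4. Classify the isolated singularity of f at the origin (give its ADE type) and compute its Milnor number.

The Hessian of f at 0 has rank 1. Corank 1: A-series; mu = 3 gives A_3.

Type A3, Milnor number mu = 3.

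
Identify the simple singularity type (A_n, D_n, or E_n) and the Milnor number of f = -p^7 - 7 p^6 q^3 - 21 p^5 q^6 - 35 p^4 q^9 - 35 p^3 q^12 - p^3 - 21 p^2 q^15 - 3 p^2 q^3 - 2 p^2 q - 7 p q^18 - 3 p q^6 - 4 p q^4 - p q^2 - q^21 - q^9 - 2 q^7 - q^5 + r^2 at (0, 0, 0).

The Hessian of f at 0 is [[0, 0, 0], [0, 0, 0], [0, 0, 2]] with rank 1, so corank 2. A Groebner basis of the Jacobian ideal J(f) in C{p,q,r} is {p^2 + p*q^3 + p*q, -7*p^2/6 - 4*p*q/3 + q^4 - q^2/6, p^3 - 3*p*q^2 - 2*q^3, p^2*q + 2*p*q^2 + q^3, r}; counting standard monomials gives mu = 8. Corank 2; j^3 = -p*(p + q)^2 has shape L^2 M (L != M), so D-series; mu = 8 gives D_8.

Type D8, Milnor number mu = 8.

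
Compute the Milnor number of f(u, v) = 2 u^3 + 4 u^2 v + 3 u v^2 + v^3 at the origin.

4

The Hessian of f at 0 has rank 0. Corank 2; j^3 = (u + v)*(2*u^2 + 2*u*v + v^2) splits into three distinct lines over C (the quadratic factor has nonzero discriminant), so D_4.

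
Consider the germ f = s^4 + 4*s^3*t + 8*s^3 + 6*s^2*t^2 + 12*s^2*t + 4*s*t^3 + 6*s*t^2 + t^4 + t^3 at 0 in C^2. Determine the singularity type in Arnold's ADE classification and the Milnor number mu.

The Hessian of f at 0 has rank 0. Corank 2; j^3 = (2*s + t)^3 is a perfect cube, so E-series; the 4-jet and mu = 6 give E_6.

Type E_6, Milnor number mu = 6.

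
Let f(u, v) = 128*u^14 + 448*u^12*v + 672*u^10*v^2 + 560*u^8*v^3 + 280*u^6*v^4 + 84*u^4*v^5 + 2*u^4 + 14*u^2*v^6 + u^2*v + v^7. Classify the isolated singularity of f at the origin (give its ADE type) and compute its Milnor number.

The Hessian of f at 0 has rank 0. Corank 2; j^3 = u^2*v has shape L^2 M (L != M), so D-series; mu = 8 gives D_8.

Type D8, Milnor number mu = 8.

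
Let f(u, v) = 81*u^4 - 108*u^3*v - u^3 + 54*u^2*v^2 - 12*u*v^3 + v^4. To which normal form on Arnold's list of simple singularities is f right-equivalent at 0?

E6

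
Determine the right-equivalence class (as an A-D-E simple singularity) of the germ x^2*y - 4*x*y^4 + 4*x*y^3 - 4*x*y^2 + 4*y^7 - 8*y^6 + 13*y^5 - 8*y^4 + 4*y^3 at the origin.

The Hessian of f at 0 has rank 0. Corank 2; j^3 = y*(x - 2*y)^2 has shape L^2 M (L != M), so D-series; mu = 6 gives D_6.

D_6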